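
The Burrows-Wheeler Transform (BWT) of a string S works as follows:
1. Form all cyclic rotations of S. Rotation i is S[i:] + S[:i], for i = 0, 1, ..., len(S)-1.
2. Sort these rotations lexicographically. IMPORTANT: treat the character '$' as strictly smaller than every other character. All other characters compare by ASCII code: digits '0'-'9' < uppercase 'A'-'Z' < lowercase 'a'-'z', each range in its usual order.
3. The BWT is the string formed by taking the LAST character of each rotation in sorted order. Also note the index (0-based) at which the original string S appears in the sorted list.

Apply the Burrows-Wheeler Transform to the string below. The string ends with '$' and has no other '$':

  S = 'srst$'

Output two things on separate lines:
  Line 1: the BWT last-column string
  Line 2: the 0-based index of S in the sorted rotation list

Answer: ts$rs
2

Derivation:
All 5 rotations (rotation i = S[i:]+S[:i]):
  rot[0] = srst$
  rot[1] = rst$s
  rot[2] = st$sr
  rot[3] = t$srs
  rot[4] = $srst
Sorted (with $ < everything):
  sorted[0] = $srst  (last char: 't')
  sorted[1] = rst$s  (last char: 's')
  sorted[2] = srst$  (last char: '$')
  sorted[3] = st$sr  (last char: 'r')
  sorted[4] = t$srs  (last char: 's')
Last column: ts$rs
Original string S is at sorted index 2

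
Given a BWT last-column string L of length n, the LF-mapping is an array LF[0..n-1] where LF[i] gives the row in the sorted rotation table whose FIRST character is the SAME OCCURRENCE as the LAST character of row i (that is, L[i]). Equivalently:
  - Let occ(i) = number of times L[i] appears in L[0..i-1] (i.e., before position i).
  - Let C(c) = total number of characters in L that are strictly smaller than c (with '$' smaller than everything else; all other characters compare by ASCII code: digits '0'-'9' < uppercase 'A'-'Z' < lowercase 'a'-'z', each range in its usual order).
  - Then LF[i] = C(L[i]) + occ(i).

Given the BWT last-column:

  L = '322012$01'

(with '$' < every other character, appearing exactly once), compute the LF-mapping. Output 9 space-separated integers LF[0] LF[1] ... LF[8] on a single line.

Answer: 8 5 6 1 3 7 0 2 4

Derivation:
Char counts: '$':1, '0':2, '1':2, '2':3, '3':1
C (first-col start): C('$')=0, C('0')=1, C('1')=3, C('2')=5, C('3')=8
L[0]='3': occ=0, LF[0]=C('3')+0=8+0=8
L[1]='2': occ=0, LF[1]=C('2')+0=5+0=5
L[2]='2': occ=1, LF[2]=C('2')+1=5+1=6
L[3]='0': occ=0, LF[3]=C('0')+0=1+0=1
L[4]='1': occ=0, LF[4]=C('1')+0=3+0=3
L[5]='2': occ=2, LF[5]=C('2')+2=5+2=7
L[6]='$': occ=0, LF[6]=C('$')+0=0+0=0
L[7]='0': occ=1, LF[7]=C('0')+1=1+1=2
L[8]='1': occ=1, LF[8]=C('1')+1=3+1=4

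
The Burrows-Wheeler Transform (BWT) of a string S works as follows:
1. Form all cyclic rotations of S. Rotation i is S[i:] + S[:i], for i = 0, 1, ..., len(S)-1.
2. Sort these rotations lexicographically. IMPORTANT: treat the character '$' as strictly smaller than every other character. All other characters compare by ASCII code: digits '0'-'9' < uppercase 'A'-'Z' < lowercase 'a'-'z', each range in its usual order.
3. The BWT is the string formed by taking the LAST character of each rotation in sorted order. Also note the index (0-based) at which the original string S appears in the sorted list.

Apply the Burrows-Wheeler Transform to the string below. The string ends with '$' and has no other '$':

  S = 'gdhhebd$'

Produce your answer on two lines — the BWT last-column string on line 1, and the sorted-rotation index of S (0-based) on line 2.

All 8 rotations (rotation i = S[i:]+S[:i]):
  rot[0] = gdhhebd$
  rot[1] = dhhebd$g
  rot[2] = hhebd$gd
  rot[3] = hebd$gdh
  rot[4] = ebd$gdhh
  rot[5] = bd$gdhhe
  rot[6] = d$gdhheb
  rot[7] = $gdhhebd
Sorted (with $ < everything):
  sorted[0] = $gdhhebd  (last char: 'd')
  sorted[1] = bd$gdhhe  (last char: 'e')
  sorted[2] = d$gdhheb  (last char: 'b')
  sorted[3] = dhhebd$g  (last char: 'g')
  sorted[4] = ebd$gdhh  (last char: 'h')
  sorted[5] = gdhhebd$  (last char: '$')
  sorted[6] = hebd$gdh  (last char: 'h')
  sorted[7] = hhebd$gd  (last char: 'd')
Last column: debgh$hd
Original string S is at sorted index 5

Answer: debgh$hd
5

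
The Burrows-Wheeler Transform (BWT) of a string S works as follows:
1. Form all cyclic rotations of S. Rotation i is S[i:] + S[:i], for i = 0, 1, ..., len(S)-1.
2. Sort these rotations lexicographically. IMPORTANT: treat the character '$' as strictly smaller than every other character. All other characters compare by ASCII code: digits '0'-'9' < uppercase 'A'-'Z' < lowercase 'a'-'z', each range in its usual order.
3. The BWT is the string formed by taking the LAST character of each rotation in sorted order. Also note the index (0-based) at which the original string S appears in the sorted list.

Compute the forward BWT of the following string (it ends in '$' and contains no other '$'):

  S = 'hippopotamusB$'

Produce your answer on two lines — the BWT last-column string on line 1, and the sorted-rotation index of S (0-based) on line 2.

All 14 rotations (rotation i = S[i:]+S[:i]):
  rot[0] = hippopotamusB$
  rot[1] = ippopotamusB$h
  rot[2] = ppopotamusB$hi
  rot[3] = popotamusB$hip
  rot[4] = opotamusB$hipp
  rot[5] = potamusB$hippo
  rot[6] = otamusB$hippop
  rot[7] = tamusB$hippopo
  rot[8] = amusB$hippopot
  rot[9] = musB$hippopota
  rot[10] = usB$hippopotam
  rot[11] = sB$hippopotamu
  rot[12] = B$hippopotamus
  rot[13] = $hippopotamusB
Sorted (with $ < everything):
  sorted[0] = $hippopotamusB  (last char: 'B')
  sorted[1] = B$hippopotamus  (last char: 's')
  sorted[2] = amusB$hippopot  (last char: 't')
  sorted[3] = hippopotamusB$  (last char: '$')
  sorted[4] = ippopotamusB$h  (last char: 'h')
  sorted[5] = musB$hippopota  (last char: 'a')
  sorted[6] = opotamusB$hipp  (last char: 'p')
  sorted[7] = otamusB$hippop  (last char: 'p')
  sorted[8] = popotamusB$hip  (last char: 'p')
  sorted[9] = potamusB$hippo  (last char: 'o')
  sorted[10] = ppopotamusB$hi  (last char: 'i')
  sorted[11] = sB$hippopotamu  (last char: 'u')
  sorted[12] = tamusB$hippopo  (last char: 'o')
  sorted[13] = usB$hippopotam  (last char: 'm')
Last column: Bst$happpoiuom
Original string S is at sorted index 3

Answer: Bst$happpoiuom
3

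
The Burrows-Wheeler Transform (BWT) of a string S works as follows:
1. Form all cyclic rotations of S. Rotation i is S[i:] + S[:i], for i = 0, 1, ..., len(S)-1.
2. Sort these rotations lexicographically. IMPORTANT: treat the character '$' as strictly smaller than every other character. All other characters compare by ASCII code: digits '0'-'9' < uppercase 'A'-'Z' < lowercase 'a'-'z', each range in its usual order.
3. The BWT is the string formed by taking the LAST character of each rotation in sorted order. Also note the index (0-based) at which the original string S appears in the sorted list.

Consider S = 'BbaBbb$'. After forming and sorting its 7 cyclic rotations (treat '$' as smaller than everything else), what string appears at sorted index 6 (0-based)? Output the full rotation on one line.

All 7 rotations (rotation i = S[i:]+S[:i]):
  rot[0] = BbaBbb$
  rot[1] = baBbb$B
  rot[2] = aBbb$Bb
  rot[3] = Bbb$Bba
  rot[4] = bb$BbaB
  rot[5] = b$BbaBb
  rot[6] = $BbaBbb
Sorted (with $ < everything):
  sorted[0] = $BbaBbb
  sorted[1] = BbaBbb$
  sorted[2] = Bbb$Bba
  sorted[3] = aBbb$Bb
  sorted[4] = b$BbaBb
  sorted[5] = baBbb$B
  sorted[6] = bb$BbaB
sorted[6] = bb$BbaB

Answer: bb$BbaB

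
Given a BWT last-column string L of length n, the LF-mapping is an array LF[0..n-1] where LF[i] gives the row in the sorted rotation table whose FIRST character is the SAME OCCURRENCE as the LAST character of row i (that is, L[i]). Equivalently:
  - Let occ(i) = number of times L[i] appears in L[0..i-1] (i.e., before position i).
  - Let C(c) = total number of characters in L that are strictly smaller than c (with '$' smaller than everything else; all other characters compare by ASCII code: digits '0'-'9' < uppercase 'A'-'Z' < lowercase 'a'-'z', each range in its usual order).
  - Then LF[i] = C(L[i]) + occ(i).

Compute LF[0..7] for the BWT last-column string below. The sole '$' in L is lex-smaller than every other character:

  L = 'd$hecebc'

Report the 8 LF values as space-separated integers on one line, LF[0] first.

Char counts: '$':1, 'b':1, 'c':2, 'd':1, 'e':2, 'h':1
C (first-col start): C('$')=0, C('b')=1, C('c')=2, C('d')=4, C('e')=5, C('h')=7
L[0]='d': occ=0, LF[0]=C('d')+0=4+0=4
L[1]='$': occ=0, LF[1]=C('$')+0=0+0=0
L[2]='h': occ=0, LF[2]=C('h')+0=7+0=7
L[3]='e': occ=0, LF[3]=C('e')+0=5+0=5
L[4]='c': occ=0, LF[4]=C('c')+0=2+0=2
L[5]='e': occ=1, LF[5]=C('e')+1=5+1=6
L[6]='b': occ=0, LF[6]=C('b')+0=1+0=1
L[7]='c': occ=1, LF[7]=C('c')+1=2+1=3

Answer: 4 0 7 5 2 6 1 3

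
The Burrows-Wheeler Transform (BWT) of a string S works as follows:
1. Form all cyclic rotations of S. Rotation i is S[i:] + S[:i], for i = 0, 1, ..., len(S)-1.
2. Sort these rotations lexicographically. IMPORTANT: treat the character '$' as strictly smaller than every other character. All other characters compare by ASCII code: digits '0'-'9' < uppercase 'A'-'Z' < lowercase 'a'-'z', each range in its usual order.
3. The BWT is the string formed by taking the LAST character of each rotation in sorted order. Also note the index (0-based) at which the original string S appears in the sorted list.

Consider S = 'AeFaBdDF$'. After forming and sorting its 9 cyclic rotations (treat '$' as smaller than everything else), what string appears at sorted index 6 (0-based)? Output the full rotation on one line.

All 9 rotations (rotation i = S[i:]+S[:i]):
  rot[0] = AeFaBdDF$
  rot[1] = eFaBdDF$A
  rot[2] = FaBdDF$Ae
  rot[3] = aBdDF$AeF
  rot[4] = BdDF$AeFa
  rot[5] = dDF$AeFaB
  rot[6] = DF$AeFaBd
  rot[7] = F$AeFaBdD
  rot[8] = $AeFaBdDF
Sorted (with $ < everything):
  sorted[0] = $AeFaBdDF
  sorted[1] = AeFaBdDF$
  sorted[2] = BdDF$AeFa
  sorted[3] = DF$AeFaBd
  sorted[4] = F$AeFaBdD
  sorted[5] = FaBdDF$Ae
  sorted[6] = aBdDF$AeF
  sorted[7] = dDF$AeFaB
  sorted[8] = eFaBdDF$A
sorted[6] = aBdDF$AeF

Answer: aBdDF$AeF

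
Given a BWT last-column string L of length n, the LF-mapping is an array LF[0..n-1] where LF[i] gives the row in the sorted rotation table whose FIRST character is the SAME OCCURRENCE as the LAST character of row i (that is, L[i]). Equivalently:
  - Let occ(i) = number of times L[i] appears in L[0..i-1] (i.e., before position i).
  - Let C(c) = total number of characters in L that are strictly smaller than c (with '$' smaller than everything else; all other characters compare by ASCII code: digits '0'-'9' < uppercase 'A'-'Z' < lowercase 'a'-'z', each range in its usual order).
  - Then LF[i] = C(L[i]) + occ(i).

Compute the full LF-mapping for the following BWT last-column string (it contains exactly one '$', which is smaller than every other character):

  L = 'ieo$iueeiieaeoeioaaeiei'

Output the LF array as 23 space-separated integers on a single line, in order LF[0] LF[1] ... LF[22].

Char counts: '$':1, 'a':3, 'e':8, 'i':7, 'o':3, 'u':1
C (first-col start): C('$')=0, C('a')=1, C('e')=4, C('i')=12, C('o')=19, C('u')=22
L[0]='i': occ=0, LF[0]=C('i')+0=12+0=12
L[1]='e': occ=0, LF[1]=C('e')+0=4+0=4
L[2]='o': occ=0, LF[2]=C('o')+0=19+0=19
L[3]='$': occ=0, LF[3]=C('$')+0=0+0=0
L[4]='i': occ=1, LF[4]=C('i')+1=12+1=13
L[5]='u': occ=0, LF[5]=C('u')+0=22+0=22
L[6]='e': occ=1, LF[6]=C('e')+1=4+1=5
L[7]='e': occ=2, LF[7]=C('e')+2=4+2=6
L[8]='i': occ=2, LF[8]=C('i')+2=12+2=14
L[9]='i': occ=3, LF[9]=C('i')+3=12+3=15
L[10]='e': occ=3, LF[10]=C('e')+3=4+3=7
L[11]='a': occ=0, LF[11]=C('a')+0=1+0=1
L[12]='e': occ=4, LF[12]=C('e')+4=4+4=8
L[13]='o': occ=1, LF[13]=C('o')+1=19+1=20
L[14]='e': occ=5, LF[14]=C('e')+5=4+5=9
L[15]='i': occ=4, LF[15]=C('i')+4=12+4=16
L[16]='o': occ=2, LF[16]=C('o')+2=19+2=21
L[17]='a': occ=1, LF[17]=C('a')+1=1+1=2
L[18]='a': occ=2, LF[18]=C('a')+2=1+2=3
L[19]='e': occ=6, LF[19]=C('e')+6=4+6=10
L[20]='i': occ=5, LF[20]=C('i')+5=12+5=17
L[21]='e': occ=7, LF[21]=C('e')+7=4+7=11
L[22]='i': occ=6, LF[22]=C('i')+6=12+6=18

Answer: 12 4 19 0 13 22 5 6 14 15 7 1 8 20 9 16 21 2 3 10 17 11 18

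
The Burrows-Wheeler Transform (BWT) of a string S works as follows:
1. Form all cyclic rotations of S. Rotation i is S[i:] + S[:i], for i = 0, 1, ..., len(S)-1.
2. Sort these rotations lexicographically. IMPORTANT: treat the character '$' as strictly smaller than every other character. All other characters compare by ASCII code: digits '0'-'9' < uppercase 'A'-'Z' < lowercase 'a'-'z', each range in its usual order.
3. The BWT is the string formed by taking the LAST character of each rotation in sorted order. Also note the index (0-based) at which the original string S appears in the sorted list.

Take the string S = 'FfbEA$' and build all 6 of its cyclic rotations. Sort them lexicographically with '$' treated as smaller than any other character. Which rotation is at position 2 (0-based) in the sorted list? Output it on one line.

All 6 rotations (rotation i = S[i:]+S[:i]):
  rot[0] = FfbEA$
  rot[1] = fbEA$F
  rot[2] = bEA$Ff
  rot[3] = EA$Ffb
  rot[4] = A$FfbE
  rot[5] = $FfbEA
Sorted (with $ < everything):
  sorted[0] = $FfbEA
  sorted[1] = A$FfbE
  sorted[2] = EA$Ffb
  sorted[3] = FfbEA$
  sorted[4] = bEA$Ff
  sorted[5] = fbEA$F
sorted[2] = EA$Ffb

Answer: EA$Ffb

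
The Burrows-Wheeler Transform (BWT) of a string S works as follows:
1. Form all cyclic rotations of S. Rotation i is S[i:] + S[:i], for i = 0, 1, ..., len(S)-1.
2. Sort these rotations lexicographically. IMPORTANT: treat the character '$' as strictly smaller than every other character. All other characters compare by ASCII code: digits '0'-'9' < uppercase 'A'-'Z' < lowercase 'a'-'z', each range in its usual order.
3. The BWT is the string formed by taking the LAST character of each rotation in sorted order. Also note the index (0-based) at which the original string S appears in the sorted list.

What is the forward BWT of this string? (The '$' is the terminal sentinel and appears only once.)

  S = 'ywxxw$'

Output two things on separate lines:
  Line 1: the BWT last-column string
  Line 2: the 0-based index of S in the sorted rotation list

All 6 rotations (rotation i = S[i:]+S[:i]):
  rot[0] = ywxxw$
  rot[1] = wxxw$y
  rot[2] = xxw$yw
  rot[3] = xw$ywx
  rot[4] = w$ywxx
  rot[5] = $ywxxw
Sorted (with $ < everything):
  sorted[0] = $ywxxw  (last char: 'w')
  sorted[1] = w$ywxx  (last char: 'x')
  sorted[2] = wxxw$y  (last char: 'y')
  sorted[3] = xw$ywx  (last char: 'x')
  sorted[4] = xxw$yw  (last char: 'w')
  sorted[5] = ywxxw$  (last char: '$')
Last column: wxyxw$
Original string S is at sorted index 5

Answer: wxyxw$
5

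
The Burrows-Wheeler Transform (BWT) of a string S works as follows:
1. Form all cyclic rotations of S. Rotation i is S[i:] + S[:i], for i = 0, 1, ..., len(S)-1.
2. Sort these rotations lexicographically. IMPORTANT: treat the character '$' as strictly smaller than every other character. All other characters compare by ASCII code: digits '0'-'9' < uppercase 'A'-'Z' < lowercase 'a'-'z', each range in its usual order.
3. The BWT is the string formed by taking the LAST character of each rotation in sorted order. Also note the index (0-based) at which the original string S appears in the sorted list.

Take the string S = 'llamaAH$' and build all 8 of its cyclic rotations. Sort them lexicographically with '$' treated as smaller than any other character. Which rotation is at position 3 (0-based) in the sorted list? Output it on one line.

All 8 rotations (rotation i = S[i:]+S[:i]):
  rot[0] = llamaAH$
  rot[1] = lamaAH$l
  rot[2] = amaAH$ll
  rot[3] = maAH$lla
  rot[4] = aAH$llam
  rot[5] = AH$llama
  rot[6] = H$llamaA
  rot[7] = $llamaAH
Sorted (with $ < everything):
  sorted[0] = $llamaAH
  sorted[1] = AH$llama
  sorted[2] = H$llamaA
  sorted[3] = aAH$llam
  sorted[4] = amaAH$ll
  sorted[5] = lamaAH$l
  sorted[6] = llamaAH$
  sorted[7] = maAH$lla
sorted[3] = aAH$llam

Answer: aAH$llam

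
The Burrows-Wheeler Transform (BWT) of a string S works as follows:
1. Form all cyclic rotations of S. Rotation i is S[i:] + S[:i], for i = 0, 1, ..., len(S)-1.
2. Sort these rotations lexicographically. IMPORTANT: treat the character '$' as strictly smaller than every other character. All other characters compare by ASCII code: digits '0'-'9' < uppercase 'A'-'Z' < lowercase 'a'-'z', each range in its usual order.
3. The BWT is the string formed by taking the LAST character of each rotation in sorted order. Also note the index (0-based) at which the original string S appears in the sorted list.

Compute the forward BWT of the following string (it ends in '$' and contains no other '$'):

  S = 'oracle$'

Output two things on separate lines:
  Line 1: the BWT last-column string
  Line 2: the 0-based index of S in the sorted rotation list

Answer: eralc$o
5

Derivation:
All 7 rotations (rotation i = S[i:]+S[:i]):
  rot[0] = oracle$
  rot[1] = racle$o
  rot[2] = acle$or
  rot[3] = cle$ora
  rot[4] = le$orac
  rot[5] = e$oracl
  rot[6] = $oracle
Sorted (with $ < everything):
  sorted[0] = $oracle  (last char: 'e')
  sorted[1] = acle$or  (last char: 'r')
  sorted[2] = cle$ora  (last char: 'a')
  sorted[3] = e$oracl  (last char: 'l')
  sorted[4] = le$orac  (last char: 'c')
  sorted[5] = oracle$  (last char: '$')
  sorted[6] = racle$o  (last char: 'o')
Last column: eralc$o
Original string S is at sorted index 5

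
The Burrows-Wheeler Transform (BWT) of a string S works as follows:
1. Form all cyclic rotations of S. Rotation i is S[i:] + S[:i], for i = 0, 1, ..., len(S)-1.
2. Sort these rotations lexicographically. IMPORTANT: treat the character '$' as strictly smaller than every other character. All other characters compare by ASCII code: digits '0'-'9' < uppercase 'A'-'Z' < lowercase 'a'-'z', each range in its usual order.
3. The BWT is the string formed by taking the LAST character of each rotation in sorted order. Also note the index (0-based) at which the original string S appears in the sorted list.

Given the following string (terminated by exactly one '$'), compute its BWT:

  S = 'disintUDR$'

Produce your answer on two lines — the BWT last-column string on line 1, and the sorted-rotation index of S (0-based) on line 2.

All 10 rotations (rotation i = S[i:]+S[:i]):
  rot[0] = disintUDR$
  rot[1] = isintUDR$d
  rot[2] = sintUDR$di
  rot[3] = intUDR$dis
  rot[4] = ntUDR$disi
  rot[5] = tUDR$disin
  rot[6] = UDR$disint
  rot[7] = DR$disintU
  rot[8] = R$disintUD
  rot[9] = $disintUDR
Sorted (with $ < everything):
  sorted[0] = $disintUDR  (last char: 'R')
  sorted[1] = DR$disintU  (last char: 'U')
  sorted[2] = R$disintUD  (last char: 'D')
  sorted[3] = UDR$disint  (last char: 't')
  sorted[4] = disintUDR$  (last char: '$')
  sorted[5] = intUDR$dis  (last char: 's')
  sorted[6] = isintUDR$d  (last char: 'd')
  sorted[7] = ntUDR$disi  (last char: 'i')
  sorted[8] = sintUDR$di  (last char: 'i')
  sorted[9] = tUDR$disin  (last char: 'n')
Last column: RUDt$sdiin
Original string S is at sorted index 4

Answer: RUDt$sdiin
4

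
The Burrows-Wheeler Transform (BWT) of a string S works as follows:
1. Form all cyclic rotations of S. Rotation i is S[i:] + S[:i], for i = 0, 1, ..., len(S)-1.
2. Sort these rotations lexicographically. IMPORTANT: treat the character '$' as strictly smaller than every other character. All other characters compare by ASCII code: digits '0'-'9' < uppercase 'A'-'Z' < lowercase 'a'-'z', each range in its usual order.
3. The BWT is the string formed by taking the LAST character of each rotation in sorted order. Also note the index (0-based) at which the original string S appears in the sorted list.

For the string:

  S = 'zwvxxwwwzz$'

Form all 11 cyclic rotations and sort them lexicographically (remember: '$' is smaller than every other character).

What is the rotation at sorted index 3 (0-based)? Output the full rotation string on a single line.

All 11 rotations (rotation i = S[i:]+S[:i]):
  rot[0] = zwvxxwwwzz$
  rot[1] = wvxxwwwzz$z
  rot[2] = vxxwwwzz$zw
  rot[3] = xxwwwzz$zwv
  rot[4] = xwwwzz$zwvx
  rot[5] = wwwzz$zwvxx
  rot[6] = wwzz$zwvxxw
  rot[7] = wzz$zwvxxww
  rot[8] = zz$zwvxxwww
  rot[9] = z$zwvxxwwwz
  rot[10] = $zwvxxwwwzz
Sorted (with $ < everything):
  sorted[0] = $zwvxxwwwzz
  sorted[1] = vxxwwwzz$zw
  sorted[2] = wvxxwwwzz$z
  sorted[3] = wwwzz$zwvxx
  sorted[4] = wwzz$zwvxxw
  sorted[5] = wzz$zwvxxww
  sorted[6] = xwwwzz$zwvx
  sorted[7] = xxwwwzz$zwv
  sorted[8] = z$zwvxxwwwz
  sorted[9] = zwvxxwwwzz$
  sorted[10] = zz$zwvxxwww
sorted[3] = wwwzz$zwvxx

Answer: wwwzz$zwvxx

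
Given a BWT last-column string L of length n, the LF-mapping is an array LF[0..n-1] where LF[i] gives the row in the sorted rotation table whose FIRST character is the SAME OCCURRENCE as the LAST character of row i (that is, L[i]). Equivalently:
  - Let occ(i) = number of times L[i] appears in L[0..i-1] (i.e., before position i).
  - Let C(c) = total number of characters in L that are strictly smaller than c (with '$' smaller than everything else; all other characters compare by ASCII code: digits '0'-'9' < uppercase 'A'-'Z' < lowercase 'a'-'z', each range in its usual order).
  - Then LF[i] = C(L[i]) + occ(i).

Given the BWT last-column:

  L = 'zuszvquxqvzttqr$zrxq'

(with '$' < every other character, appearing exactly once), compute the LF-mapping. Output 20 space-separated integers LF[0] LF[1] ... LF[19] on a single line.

Char counts: '$':1, 'q':4, 'r':2, 's':1, 't':2, 'u':2, 'v':2, 'x':2, 'z':4
C (first-col start): C('$')=0, C('q')=1, C('r')=5, C('s')=7, C('t')=8, C('u')=10, C('v')=12, C('x')=14, C('z')=16
L[0]='z': occ=0, LF[0]=C('z')+0=16+0=16
L[1]='u': occ=0, LF[1]=C('u')+0=10+0=10
L[2]='s': occ=0, LF[2]=C('s')+0=7+0=7
L[3]='z': occ=1, LF[3]=C('z')+1=16+1=17
L[4]='v': occ=0, LF[4]=C('v')+0=12+0=12
L[5]='q': occ=0, LF[5]=C('q')+0=1+0=1
L[6]='u': occ=1, LF[6]=C('u')+1=10+1=11
L[7]='x': occ=0, LF[7]=C('x')+0=14+0=14
L[8]='q': occ=1, LF[8]=C('q')+1=1+1=2
L[9]='v': occ=1, LF[9]=C('v')+1=12+1=13
L[10]='z': occ=2, LF[10]=C('z')+2=16+2=18
L[11]='t': occ=0, LF[11]=C('t')+0=8+0=8
L[12]='t': occ=1, LF[12]=C('t')+1=8+1=9
L[13]='q': occ=2, LF[13]=C('q')+2=1+2=3
L[14]='r': occ=0, LF[14]=C('r')+0=5+0=5
L[15]='$': occ=0, LF[15]=C('$')+0=0+0=0
L[16]='z': occ=3, LF[16]=C('z')+3=16+3=19
L[17]='r': occ=1, LF[17]=C('r')+1=5+1=6
L[18]='x': occ=1, LF[18]=C('x')+1=14+1=15
L[19]='q': occ=3, LF[19]=C('q')+3=1+3=4

Answer: 16 10 7 17 12 1 11 14 2 13 18 8 9 3 5 0 19 6 15 4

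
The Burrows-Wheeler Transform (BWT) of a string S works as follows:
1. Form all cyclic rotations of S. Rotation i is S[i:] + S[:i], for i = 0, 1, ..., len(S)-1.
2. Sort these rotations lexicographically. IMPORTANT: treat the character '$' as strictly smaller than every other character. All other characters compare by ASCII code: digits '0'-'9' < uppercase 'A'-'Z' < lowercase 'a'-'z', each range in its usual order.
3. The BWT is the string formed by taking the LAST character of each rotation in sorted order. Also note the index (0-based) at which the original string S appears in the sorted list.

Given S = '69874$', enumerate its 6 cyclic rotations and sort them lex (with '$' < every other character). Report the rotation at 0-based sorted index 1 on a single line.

Answer: 4$6987

Derivation:
All 6 rotations (rotation i = S[i:]+S[:i]):
  rot[0] = 69874$
  rot[1] = 9874$6
  rot[2] = 874$69
  rot[3] = 74$698
  rot[4] = 4$6987
  rot[5] = $69874
Sorted (with $ < everything):
  sorted[0] = $69874
  sorted[1] = 4$6987
  sorted[2] = 69874$
  sorted[3] = 74$698
  sorted[4] = 874$69
  sorted[5] = 9874$6
sorted[1] = 4$6987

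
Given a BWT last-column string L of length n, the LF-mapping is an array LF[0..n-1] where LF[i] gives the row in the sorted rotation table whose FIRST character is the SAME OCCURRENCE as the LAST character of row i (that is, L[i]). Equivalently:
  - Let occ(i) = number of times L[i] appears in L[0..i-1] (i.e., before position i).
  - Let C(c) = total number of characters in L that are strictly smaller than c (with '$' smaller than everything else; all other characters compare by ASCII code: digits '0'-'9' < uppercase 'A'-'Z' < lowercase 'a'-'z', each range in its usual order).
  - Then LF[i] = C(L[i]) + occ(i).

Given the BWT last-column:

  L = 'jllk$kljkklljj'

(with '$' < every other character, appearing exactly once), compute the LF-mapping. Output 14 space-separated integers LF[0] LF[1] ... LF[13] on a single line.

Answer: 1 9 10 5 0 6 11 2 7 8 12 13 3 4

Derivation:
Char counts: '$':1, 'j':4, 'k':4, 'l':5
C (first-col start): C('$')=0, C('j')=1, C('k')=5, C('l')=9
L[0]='j': occ=0, LF[0]=C('j')+0=1+0=1
L[1]='l': occ=0, LF[1]=C('l')+0=9+0=9
L[2]='l': occ=1, LF[2]=C('l')+1=9+1=10
L[3]='k': occ=0, LF[3]=C('k')+0=5+0=5
L[4]='$': occ=0, LF[4]=C('$')+0=0+0=0
L[5]='k': occ=1, LF[5]=C('k')+1=5+1=6
L[6]='l': occ=2, LF[6]=C('l')+2=9+2=11
L[7]='j': occ=1, LF[7]=C('j')+1=1+1=2
L[8]='k': occ=2, LF[8]=C('k')+2=5+2=7
L[9]='k': occ=3, LF[9]=C('k')+3=5+3=8
L[10]='l': occ=3, LF[10]=C('l')+3=9+3=12
L[11]='l': occ=4, LF[11]=C('l')+4=9+4=13
L[12]='j': occ=2, LF[12]=C('j')+2=1+2=3
L[13]='j': occ=3, LF[13]=C('j')+3=1+3=4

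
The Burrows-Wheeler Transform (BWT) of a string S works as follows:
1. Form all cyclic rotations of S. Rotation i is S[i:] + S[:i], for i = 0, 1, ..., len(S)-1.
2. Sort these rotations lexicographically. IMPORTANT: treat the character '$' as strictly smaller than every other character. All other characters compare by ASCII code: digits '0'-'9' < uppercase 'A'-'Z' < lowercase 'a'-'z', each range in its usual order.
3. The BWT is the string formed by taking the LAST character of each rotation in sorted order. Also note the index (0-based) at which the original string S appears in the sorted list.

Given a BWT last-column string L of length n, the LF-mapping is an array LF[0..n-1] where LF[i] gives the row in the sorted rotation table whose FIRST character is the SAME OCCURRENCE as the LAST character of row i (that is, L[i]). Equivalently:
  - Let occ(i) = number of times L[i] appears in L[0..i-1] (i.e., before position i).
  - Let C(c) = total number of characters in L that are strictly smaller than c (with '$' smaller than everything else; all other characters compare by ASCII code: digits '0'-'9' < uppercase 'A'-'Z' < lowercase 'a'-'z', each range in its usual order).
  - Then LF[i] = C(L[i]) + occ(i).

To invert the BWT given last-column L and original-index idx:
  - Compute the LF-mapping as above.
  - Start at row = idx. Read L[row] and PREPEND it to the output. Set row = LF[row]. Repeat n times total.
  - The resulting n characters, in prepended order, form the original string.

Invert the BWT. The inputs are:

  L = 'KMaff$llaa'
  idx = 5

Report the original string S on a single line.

Answer: alfalfaMK$

Derivation:
LF mapping: 1 2 3 6 7 0 8 9 4 5
Walk LF starting at row 5, prepending L[row]:
  step 1: row=5, L[5]='$', prepend. Next row=LF[5]=0
  step 2: row=0, L[0]='K', prepend. Next row=LF[0]=1
  step 3: row=1, L[1]='M', prepend. Next row=LF[1]=2
  step 4: row=2, L[2]='a', prepend. Next row=LF[2]=3
  step 5: row=3, L[3]='f', prepend. Next row=LF[3]=6
  step 6: row=6, L[6]='l', prepend. Next row=LF[6]=8
  step 7: row=8, L[8]='a', prepend. Next row=LF[8]=4
  step 8: row=4, L[4]='f', prepend. Next row=LF[4]=7
  step 9: row=7, L[7]='l', prepend. Next row=LF[7]=9
  step 10: row=9, L[9]='a', prepend. Next row=LF[9]=5
Reversed output: alfalfaMK$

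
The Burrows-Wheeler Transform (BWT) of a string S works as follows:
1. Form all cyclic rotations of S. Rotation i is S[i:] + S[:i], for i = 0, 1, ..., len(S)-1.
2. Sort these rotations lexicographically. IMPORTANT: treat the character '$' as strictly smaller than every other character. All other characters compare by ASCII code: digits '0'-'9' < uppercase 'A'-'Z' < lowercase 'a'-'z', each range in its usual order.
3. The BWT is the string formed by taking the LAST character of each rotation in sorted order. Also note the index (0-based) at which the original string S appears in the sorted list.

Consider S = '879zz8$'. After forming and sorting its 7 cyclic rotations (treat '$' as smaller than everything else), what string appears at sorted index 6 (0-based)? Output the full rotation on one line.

Answer: zz8$879

Derivation:
All 7 rotations (rotation i = S[i:]+S[:i]):
  rot[0] = 879zz8$
  rot[1] = 79zz8$8
  rot[2] = 9zz8$87
  rot[3] = zz8$879
  rot[4] = z8$879z
  rot[5] = 8$879zz
  rot[6] = $879zz8
Sorted (with $ < everything):
  sorted[0] = $879zz8
  sorted[1] = 79zz8$8
  sorted[2] = 8$879zz
  sorted[3] = 879zz8$
  sorted[4] = 9zz8$87
  sorted[5] = z8$879z
  sorted[6] = zz8$879
sorted[6] = zz8$879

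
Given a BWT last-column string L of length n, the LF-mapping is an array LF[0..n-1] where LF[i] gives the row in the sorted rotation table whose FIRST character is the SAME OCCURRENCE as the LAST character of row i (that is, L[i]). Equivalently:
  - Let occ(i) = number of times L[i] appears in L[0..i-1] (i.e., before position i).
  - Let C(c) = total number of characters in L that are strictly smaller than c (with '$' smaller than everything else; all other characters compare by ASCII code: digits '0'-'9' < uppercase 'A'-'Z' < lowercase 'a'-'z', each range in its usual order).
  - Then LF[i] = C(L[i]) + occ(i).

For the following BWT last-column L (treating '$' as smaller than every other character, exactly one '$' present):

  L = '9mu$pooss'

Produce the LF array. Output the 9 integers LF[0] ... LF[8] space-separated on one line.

Answer: 1 2 8 0 5 3 4 6 7

Derivation:
Char counts: '$':1, '9':1, 'm':1, 'o':2, 'p':1, 's':2, 'u':1
C (first-col start): C('$')=0, C('9')=1, C('m')=2, C('o')=3, C('p')=5, C('s')=6, C('u')=8
L[0]='9': occ=0, LF[0]=C('9')+0=1+0=1
L[1]='m': occ=0, LF[1]=C('m')+0=2+0=2
L[2]='u': occ=0, LF[2]=C('u')+0=8+0=8
L[3]='$': occ=0, LF[3]=C('$')+0=0+0=0
L[4]='p': occ=0, LF[4]=C('p')+0=5+0=5
L[5]='o': occ=0, LF[5]=C('o')+0=3+0=3
L[6]='o': occ=1, LF[6]=C('o')+1=3+1=4
L[7]='s': occ=0, LF[7]=C('s')+0=6+0=6
L[8]='s': occ=1, LF[8]=C('s')+1=6+1=7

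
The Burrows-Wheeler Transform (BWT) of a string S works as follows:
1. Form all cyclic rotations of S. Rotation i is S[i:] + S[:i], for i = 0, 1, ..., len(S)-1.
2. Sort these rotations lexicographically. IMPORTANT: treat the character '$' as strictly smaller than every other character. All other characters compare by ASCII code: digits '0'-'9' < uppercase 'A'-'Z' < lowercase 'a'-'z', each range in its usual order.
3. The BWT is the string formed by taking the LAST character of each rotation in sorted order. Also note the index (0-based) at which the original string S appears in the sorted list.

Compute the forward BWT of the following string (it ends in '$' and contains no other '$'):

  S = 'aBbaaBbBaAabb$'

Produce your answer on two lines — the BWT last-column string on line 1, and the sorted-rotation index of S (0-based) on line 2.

All 14 rotations (rotation i = S[i:]+S[:i]):
  rot[0] = aBbaaBbBaAabb$
  rot[1] = BbaaBbBaAabb$a
  rot[2] = baaBbBaAabb$aB
  rot[3] = aaBbBaAabb$aBb
  rot[4] = aBbBaAabb$aBba
  rot[5] = BbBaAabb$aBbaa
  rot[6] = bBaAabb$aBbaaB
  rot[7] = BaAabb$aBbaaBb
  rot[8] = aAabb$aBbaaBbB
  rot[9] = Aabb$aBbaaBbBa
  rot[10] = abb$aBbaaBbBaA
  rot[11] = bb$aBbaaBbBaAa
  rot[12] = b$aBbaaBbBaAab
  rot[13] = $aBbaaBbBaAabb
Sorted (with $ < everything):
  sorted[0] = $aBbaaBbBaAabb  (last char: 'b')
  sorted[1] = Aabb$aBbaaBbBa  (last char: 'a')
  sorted[2] = BaAabb$aBbaaBb  (last char: 'b')
  sorted[3] = BbBaAabb$aBbaa  (last char: 'a')
  sorted[4] = BbaaBbBaAabb$a  (last char: 'a')
  sorted[5] = aAabb$aBbaaBbB  (last char: 'B')
  sorted[6] = aBbBaAabb$aBba  (last char: 'a')
  sorted[7] = aBbaaBbBaAabb$  (last char: '$')
  sorted[8] = aaBbBaAabb$aBb  (last char: 'b')
  sorted[9] = abb$aBbaaBbBaA  (last char: 'A')
  sorted[10] = b$aBbaaBbBaAab  (last char: 'b')
  sorted[11] = bBaAabb$aBbaaB  (last char: 'B')
  sorted[12] = baaBbBaAabb$aB  (last char: 'B')
  sorted[13] = bb$aBbaaBbBaAa  (last char: 'a')
Last column: babaaBa$bAbBBa
Original string S is at sorted index 7

Answer: babaaBa$bAbBBa
7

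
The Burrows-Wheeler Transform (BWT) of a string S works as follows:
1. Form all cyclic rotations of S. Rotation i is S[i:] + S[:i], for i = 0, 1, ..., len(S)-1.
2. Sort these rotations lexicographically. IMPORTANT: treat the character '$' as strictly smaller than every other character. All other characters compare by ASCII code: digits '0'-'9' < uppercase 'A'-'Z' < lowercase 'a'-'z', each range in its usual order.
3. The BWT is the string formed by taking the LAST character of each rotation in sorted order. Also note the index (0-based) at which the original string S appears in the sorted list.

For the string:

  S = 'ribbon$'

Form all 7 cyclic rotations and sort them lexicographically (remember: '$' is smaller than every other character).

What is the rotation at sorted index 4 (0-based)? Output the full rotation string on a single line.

All 7 rotations (rotation i = S[i:]+S[:i]):
  rot[0] = ribbon$
  rot[1] = ibbon$r
  rot[2] = bbon$ri
  rot[3] = bon$rib
  rot[4] = on$ribb
  rot[5] = n$ribbo
  rot[6] = $ribbon
Sorted (with $ < everything):
  sorted[0] = $ribbon
  sorted[1] = bbon$ri
  sorted[2] = bon$rib
  sorted[3] = ibbon$r
  sorted[4] = n$ribbo
  sorted[5] = on$ribb
  sorted[6] = ribbon$
sorted[4] = n$ribbo

Answer: n$ribbo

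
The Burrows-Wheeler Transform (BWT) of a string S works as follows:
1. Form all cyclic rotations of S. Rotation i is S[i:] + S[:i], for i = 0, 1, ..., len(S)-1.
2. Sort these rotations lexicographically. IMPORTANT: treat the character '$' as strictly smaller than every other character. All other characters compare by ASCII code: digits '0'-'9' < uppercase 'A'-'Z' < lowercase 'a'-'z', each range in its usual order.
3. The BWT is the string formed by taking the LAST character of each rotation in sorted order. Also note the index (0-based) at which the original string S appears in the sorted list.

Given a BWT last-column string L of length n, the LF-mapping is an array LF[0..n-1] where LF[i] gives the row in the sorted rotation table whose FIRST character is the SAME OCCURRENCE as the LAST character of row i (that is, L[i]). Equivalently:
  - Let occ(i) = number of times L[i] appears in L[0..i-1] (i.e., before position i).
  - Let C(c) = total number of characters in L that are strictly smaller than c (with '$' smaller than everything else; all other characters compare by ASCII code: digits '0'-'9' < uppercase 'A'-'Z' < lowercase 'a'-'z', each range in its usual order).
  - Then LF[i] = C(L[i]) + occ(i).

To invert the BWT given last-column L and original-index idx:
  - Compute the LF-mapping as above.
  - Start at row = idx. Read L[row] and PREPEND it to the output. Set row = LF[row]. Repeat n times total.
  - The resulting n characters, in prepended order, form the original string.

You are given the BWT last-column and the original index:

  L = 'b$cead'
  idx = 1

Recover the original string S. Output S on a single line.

Answer: adecb$

Derivation:
LF mapping: 2 0 3 5 1 4
Walk LF starting at row 1, prepending L[row]:
  step 1: row=1, L[1]='$', prepend. Next row=LF[1]=0
  step 2: row=0, L[0]='b', prepend. Next row=LF[0]=2
  step 3: row=2, L[2]='c', prepend. Next row=LF[2]=3
  step 4: row=3, L[3]='e', prepend. Next row=LF[3]=5
  step 5: row=5, L[5]='d', prepend. Next row=LF[5]=4
  step 6: row=4, L[4]='a', prepend. Next row=LF[4]=1
Reversed output: adecb$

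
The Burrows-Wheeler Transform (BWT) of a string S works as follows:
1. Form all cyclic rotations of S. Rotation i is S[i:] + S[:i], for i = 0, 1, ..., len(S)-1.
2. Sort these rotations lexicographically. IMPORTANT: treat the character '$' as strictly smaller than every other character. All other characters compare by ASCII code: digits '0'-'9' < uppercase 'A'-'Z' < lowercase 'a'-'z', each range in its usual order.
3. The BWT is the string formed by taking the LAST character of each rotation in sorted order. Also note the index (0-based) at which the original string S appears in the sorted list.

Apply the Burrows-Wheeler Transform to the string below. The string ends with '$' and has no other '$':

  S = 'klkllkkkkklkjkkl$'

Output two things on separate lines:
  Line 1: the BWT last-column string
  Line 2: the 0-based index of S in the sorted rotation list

Answer: lkllkkjkkk$lkklkk
10

Derivation:
All 17 rotations (rotation i = S[i:]+S[:i]):
  rot[0] = klkllkkkkklkjkkl$
  rot[1] = lkllkkkkklkjkkl$k
  rot[2] = kllkkkkklkjkkl$kl
  rot[3] = llkkkkklkjkkl$klk
  rot[4] = lkkkkklkjkkl$klkl
  rot[5] = kkkkklkjkkl$klkll
  rot[6] = kkkklkjkkl$klkllk
  rot[7] = kkklkjkkl$klkllkk
  rot[8] = kklkjkkl$klkllkkk
  rot[9] = klkjkkl$klkllkkkk
  rot[10] = lkjkkl$klkllkkkkk
  rot[11] = kjkkl$klkllkkkkkl
  rot[12] = jkkl$klkllkkkkklk
  rot[13] = kkl$klkllkkkkklkj
  rot[14] = kl$klkllkkkkklkjk
  rot[15] = l$klkllkkkkklkjkk
  rot[16] = $klkllkkkkklkjkkl
Sorted (with $ < everything):
  sorted[0] = $klkllkkkkklkjkkl  (last char: 'l')
  sorted[1] = jkkl$klkllkkkkklk  (last char: 'k')
  sorted[2] = kjkkl$klkllkkkkkl  (last char: 'l')
  sorted[3] = kkkkklkjkkl$klkll  (last char: 'l')
  sorted[4] = kkkklkjkkl$klkllk  (last char: 'k')
  sorted[5] = kkklkjkkl$klkllkk  (last char: 'k')
  sorted[6] = kkl$klkllkkkkklkj  (last char: 'j')
  sorted[7] = kklkjkkl$klkllkkk  (last char: 'k')
  sorted[8] = kl$klkllkkkkklkjk  (last char: 'k')
  sorted[9] = klkjkkl$klkllkkkk  (last char: 'k')
  sorted[10] = klkllkkkkklkjkkl$  (last char: '$')
  sorted[11] = kllkkkkklkjkkl$kl  (last char: 'l')
  sorted[12] = l$klkllkkkkklkjkk  (last char: 'k')
  sorted[13] = lkjkkl$klkllkkkkk  (last char: 'k')
  sorted[14] = lkkkkklkjkkl$klkl  (last char: 'l')
  sorted[15] = lkllkkkkklkjkkl$k  (last char: 'k')
  sorted[16] = llkkkkklkjkkl$klk  (last char: 'k')
Last column: lkllkkjkkk$lkklkk
Original string S is at sorted index 10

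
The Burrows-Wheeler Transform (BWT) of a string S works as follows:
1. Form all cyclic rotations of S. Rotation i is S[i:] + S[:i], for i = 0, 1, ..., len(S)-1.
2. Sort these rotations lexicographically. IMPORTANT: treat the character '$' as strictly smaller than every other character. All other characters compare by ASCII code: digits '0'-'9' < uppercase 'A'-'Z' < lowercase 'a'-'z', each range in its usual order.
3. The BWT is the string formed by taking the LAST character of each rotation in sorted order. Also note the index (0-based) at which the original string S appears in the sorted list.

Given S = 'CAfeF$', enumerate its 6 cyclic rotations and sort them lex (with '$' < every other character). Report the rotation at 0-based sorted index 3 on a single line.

Answer: F$CAfe

Derivation:
All 6 rotations (rotation i = S[i:]+S[:i]):
  rot[0] = CAfeF$
  rot[1] = AfeF$C
  rot[2] = feF$CA
  rot[3] = eF$CAf
  rot[4] = F$CAfe
  rot[5] = $CAfeF
Sorted (with $ < everything):
  sorted[0] = $CAfeF
  sorted[1] = AfeF$C
  sorted[2] = CAfeF$
  sorted[3] = F$CAfe
  sorted[4] = eF$CAf
  sorted[5] = feF$CA
sorted[3] = F$CAfe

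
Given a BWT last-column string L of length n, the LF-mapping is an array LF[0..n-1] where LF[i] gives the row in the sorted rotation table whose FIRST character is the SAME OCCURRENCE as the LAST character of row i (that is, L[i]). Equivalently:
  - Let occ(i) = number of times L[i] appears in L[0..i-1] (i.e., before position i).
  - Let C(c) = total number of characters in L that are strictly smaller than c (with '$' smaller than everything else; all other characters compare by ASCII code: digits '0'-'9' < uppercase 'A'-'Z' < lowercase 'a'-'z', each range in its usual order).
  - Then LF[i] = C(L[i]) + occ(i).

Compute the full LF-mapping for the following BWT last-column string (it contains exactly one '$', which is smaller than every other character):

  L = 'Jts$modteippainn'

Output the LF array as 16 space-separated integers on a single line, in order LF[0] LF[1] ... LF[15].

Answer: 1 14 13 0 7 10 3 15 4 5 11 12 2 6 8 9

Derivation:
Char counts: '$':1, 'J':1, 'a':1, 'd':1, 'e':1, 'i':2, 'm':1, 'n':2, 'o':1, 'p':2, 's':1, 't':2
C (first-col start): C('$')=0, C('J')=1, C('a')=2, C('d')=3, C('e')=4, C('i')=5, C('m')=7, C('n')=8, C('o')=10, C('p')=11, C('s')=13, C('t')=14
L[0]='J': occ=0, LF[0]=C('J')+0=1+0=1
L[1]='t': occ=0, LF[1]=C('t')+0=14+0=14
L[2]='s': occ=0, LF[2]=C('s')+0=13+0=13
L[3]='$': occ=0, LF[3]=C('$')+0=0+0=0
L[4]='m': occ=0, LF[4]=C('m')+0=7+0=7
L[5]='o': occ=0, LF[5]=C('o')+0=10+0=10
L[6]='d': occ=0, LF[6]=C('d')+0=3+0=3
L[7]='t': occ=1, LF[7]=C('t')+1=14+1=15
L[8]='e': occ=0, LF[8]=C('e')+0=4+0=4
L[9]='i': occ=0, LF[9]=C('i')+0=5+0=5
L[10]='p': occ=0, LF[10]=C('p')+0=11+0=11
L[11]='p': occ=1, LF[11]=C('p')+1=11+1=12
L[12]='a': occ=0, LF[12]=C('a')+0=2+0=2
L[13]='i': occ=1, LF[13]=C('i')+1=5+1=6
L[14]='n': occ=0, LF[14]=C('n')+0=8+0=8
L[15]='n': occ=1, LF[15]=C('n')+1=8+1=9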